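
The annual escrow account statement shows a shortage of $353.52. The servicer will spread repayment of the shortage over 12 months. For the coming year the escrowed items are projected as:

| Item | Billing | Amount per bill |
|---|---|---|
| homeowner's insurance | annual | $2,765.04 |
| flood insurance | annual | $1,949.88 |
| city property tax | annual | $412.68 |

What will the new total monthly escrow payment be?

$456.76

Homeowner's insurance — $2,765.04 annually
Flood insurance — $1,949.88 annually
City property tax — $412.68 annually
Total per year = $2,765.04 + $1,949.88 + $412.68 = $5,127.60
Base monthly escrow = $5,127.60 ÷ 12 = $427.30
Monthly shortage recovery: $353.52 / 12 = $29.46
Adjusted monthly = $427.30 + $29.46 = $456.76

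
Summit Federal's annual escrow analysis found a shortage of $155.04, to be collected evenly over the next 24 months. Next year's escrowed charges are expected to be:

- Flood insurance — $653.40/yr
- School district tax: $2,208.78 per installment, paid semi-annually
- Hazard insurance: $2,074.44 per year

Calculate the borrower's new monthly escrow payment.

$601.91

Flood insurance — $653.40 per year
School district tax — $2,208.78 × 2 = $4,417.56 per year
Hazard insurance — $2,074.44 per year
Combined annual = $653.40 + $4,417.56 + $2,074.44 = $7,145.40
Monthly escrow = $7,145.40 / 12 = $595.45
Shortage spread = $155.04 / 24 = $6.46/mo
Adjusted monthly = $595.45 + $6.46 = $601.91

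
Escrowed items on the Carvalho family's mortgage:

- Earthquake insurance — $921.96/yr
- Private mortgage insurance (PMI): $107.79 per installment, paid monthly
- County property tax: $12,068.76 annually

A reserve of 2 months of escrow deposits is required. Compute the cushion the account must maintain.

$2,380.70

Earthquake insurance = $921.96 per year
Private mortgage insurance (PMI) = $107.79 × 12 = $1,293.48 per year
County property tax = $12,068.76 per year
Annual escrow total = $14,284.20
Base monthly escrow = $14,284.20 / 12 = $1,190.35
Required cushion = 2 × $1,190.35 = $2,380.70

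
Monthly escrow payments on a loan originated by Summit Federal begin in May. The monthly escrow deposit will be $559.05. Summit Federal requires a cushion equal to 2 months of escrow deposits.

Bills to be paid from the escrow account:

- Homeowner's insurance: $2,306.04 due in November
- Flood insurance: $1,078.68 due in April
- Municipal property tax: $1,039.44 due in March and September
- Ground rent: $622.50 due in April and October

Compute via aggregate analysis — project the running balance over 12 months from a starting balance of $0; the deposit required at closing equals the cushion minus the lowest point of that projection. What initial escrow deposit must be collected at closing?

$1,172.73

Cushion = 2 × $559.05 = $1,118.10
Trial balance (start $0, +$559.05 each month, − disbursements):
  May: +$559.05 → $559.05
  Jun: +$559.05 → $1,118.10
  Jul: +$559.05 → $1,677.15
  Aug: +$559.05 → $2,236.20
  Sep: +$559.05 − $1,039.44 → $1,755.81
  Oct: +$559.05 − $622.50 → $1,692.36
  Nov: +$559.05 − $2,306.04 → -$54.63
  Dec: +$559.05 → $504.42
  Jan: +$559.05 → $1,063.47
  Feb: +$559.05 → $1,622.52
  Mar: +$559.05 − $1,039.44 → $1,142.13
  Apr: +$559.05 − $1,701.18 → $0.00
Lowest trial balance = -$54.63 (Nov)
Initial deposit = cushion − low point = $1,118.10 − (-$54.63) = $1,172.73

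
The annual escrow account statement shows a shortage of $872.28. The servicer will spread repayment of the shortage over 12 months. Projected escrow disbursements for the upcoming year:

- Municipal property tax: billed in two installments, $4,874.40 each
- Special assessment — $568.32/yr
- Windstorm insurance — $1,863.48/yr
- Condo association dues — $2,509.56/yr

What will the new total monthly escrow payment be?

Municipal property tax = $4,874.40 × 2 = $9,748.80 annually
Special assessment = $568.32 annually
Windstorm insurance = $1,863.48 annually
Condo association dues = $2,509.56 annually
Total annual escrow = $9,748.80 + $568.32 + $1,863.48 + $2,509.56 = $14,690.16
Monthly = $14,690.16 / 12 = $1,224.18
Shortage spread = $872.28 ÷ 12 = $72.69/mo
Adjusted monthly = $1,224.18 + $72.69 = $1,296.87

$1,296.87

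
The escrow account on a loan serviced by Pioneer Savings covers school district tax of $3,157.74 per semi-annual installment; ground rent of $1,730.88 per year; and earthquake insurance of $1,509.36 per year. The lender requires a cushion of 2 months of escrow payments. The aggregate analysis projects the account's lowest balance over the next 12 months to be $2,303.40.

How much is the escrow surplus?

$710.78

School district tax = $3,157.74 × 2 = $6,315.48 per year
Ground rent = $1,730.88 per year
Earthquake insurance = $1,509.36 per year
Combined annual = $6,315.48 + $1,730.88 + $1,509.36 = $9,555.72
Monthly = $9,555.72 ÷ 12 = $796.31
Cushion = 2 × $796.31 = $1,592.62
Excess over cushion: $2,303.40 − $1,592.62 = $710.78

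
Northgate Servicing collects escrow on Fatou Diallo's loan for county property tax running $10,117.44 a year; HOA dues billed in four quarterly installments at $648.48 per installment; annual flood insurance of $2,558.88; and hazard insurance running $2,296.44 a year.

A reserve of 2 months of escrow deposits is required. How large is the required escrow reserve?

County property tax — $10,117.44 annually
HOA dues — $648.48 × 4 = $2,593.92 annually
Flood insurance — $2,558.88 annually
Hazard insurance — $2,296.44 annually
Annual escrow total = $10,117.44 + $2,593.92 + $2,558.88 + $2,296.44 = $17,566.68
Monthly escrow = $17,566.68 ÷ 12 = $1,463.89
Cushion = 2 × $1,463.89 = $2,927.78

$2,927.78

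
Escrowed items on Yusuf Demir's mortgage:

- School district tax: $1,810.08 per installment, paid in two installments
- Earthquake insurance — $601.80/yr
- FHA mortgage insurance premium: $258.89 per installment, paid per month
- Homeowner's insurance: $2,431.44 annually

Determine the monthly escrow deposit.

School district tax: $1,810.08 × 2 = $3,620.16/yr
Earthquake insurance: $601.80/yr
FHA mortgage insurance premium: $258.89 × 12 = $3,106.68/yr
Homeowner's insurance: $2,431.44/yr
Yearly total = $3,620.16 + $601.80 + $3,106.68 + $2,431.44 = $9,760.08
Per month = $9,760.08 / 12 = $813.34

$813.34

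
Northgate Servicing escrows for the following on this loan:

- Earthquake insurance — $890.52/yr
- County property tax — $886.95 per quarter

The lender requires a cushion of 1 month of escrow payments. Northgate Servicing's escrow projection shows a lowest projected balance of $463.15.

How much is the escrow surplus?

Earthquake insurance: $890.52/yr
County property tax: $886.95 × 4 = $3,547.80/yr
Annual escrow total = $890.52 + $3,547.80 = $4,438.32
Base monthly escrow = $4,438.32 / 12 = $369.86
Required cushion = 1 × $369.86 = $369.86
Surplus = $463.15 − $369.86 = $93.29

$93.29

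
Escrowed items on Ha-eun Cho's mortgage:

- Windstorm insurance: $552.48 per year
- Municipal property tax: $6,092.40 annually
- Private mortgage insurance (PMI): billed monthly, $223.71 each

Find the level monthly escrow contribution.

$777.45

Windstorm insurance: $552.48 per year
Municipal property tax: $6,092.40 per year
Private mortgage insurance (PMI): $223.71 × 12 = $2,684.52 per year
Combined annual = $552.48 + $6,092.40 + $2,684.52 = $9,329.40
Per month = $9,329.40 / 12 = $777.45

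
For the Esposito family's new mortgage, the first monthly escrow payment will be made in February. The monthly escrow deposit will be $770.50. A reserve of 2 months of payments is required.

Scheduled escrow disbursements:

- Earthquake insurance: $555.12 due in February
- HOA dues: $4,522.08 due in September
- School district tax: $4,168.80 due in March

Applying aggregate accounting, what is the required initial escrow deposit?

Cushion = 2 × $770.50 = $1,541.00
Trial balance (start $0, +$770.50 each month, − disbursements):
  Feb: +$770.50 − $555.12 → $215.38
  Mar: +$770.50 − $4,168.80 → -$3,182.92
  Apr: +$770.50 → -$2,412.42
  May: +$770.50 → -$1,641.92
  Jun: +$770.50 → -$871.42
  Jul: +$770.50 → -$100.92
  Aug: +$770.50 → $669.58
  Sep: +$770.50 − $4,522.08 → -$3,082.00
  Oct: +$770.50 → -$2,311.50
  Nov: +$770.50 → -$1,541.00
  Dec: +$770.50 → -$770.50
  Jan: +$770.50 → $0.00
Lowest trial balance = -$3,182.92 (Mar)
Initial deposit = cushion − low point = $1,541.00 − (-$3,182.92) = $4,723.92

$4,723.92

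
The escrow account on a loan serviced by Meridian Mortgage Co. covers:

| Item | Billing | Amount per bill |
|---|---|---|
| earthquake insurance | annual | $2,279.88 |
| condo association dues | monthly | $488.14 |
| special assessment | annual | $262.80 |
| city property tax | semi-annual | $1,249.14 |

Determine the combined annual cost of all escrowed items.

Earthquake insurance = $2,279.88 per year
Condo association dues = $488.14 × 12 = $5,857.68 per year
Special assessment = $262.80 per year
City property tax = $1,249.14 × 2 = $2,498.28 per year
Yearly total = $2,279.88 + $5,857.68 + $262.80 + $2,498.28 = $10,898.64

$10,898.64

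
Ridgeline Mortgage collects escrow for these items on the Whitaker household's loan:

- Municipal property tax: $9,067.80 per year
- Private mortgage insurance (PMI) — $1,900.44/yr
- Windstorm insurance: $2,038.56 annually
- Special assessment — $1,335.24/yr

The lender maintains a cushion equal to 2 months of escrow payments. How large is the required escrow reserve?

$2,390.34

Municipal property tax = $9,067.80/yr
Private mortgage insurance (PMI) = $1,900.44/yr
Windstorm insurance = $2,038.56/yr
Special assessment = $1,335.24/yr
Yearly total = $9,067.80 + $1,900.44 + $2,038.56 + $1,335.24 = $14,342.04
Monthly escrow = $14,342.04 / 12 = $1,195.17
Required cushion = 2 × $1,195.17 = $2,390.34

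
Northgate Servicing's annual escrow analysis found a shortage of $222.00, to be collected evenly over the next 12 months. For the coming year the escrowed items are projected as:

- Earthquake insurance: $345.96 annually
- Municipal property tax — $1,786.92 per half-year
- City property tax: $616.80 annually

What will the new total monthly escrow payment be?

Earthquake insurance — $345.96 per year
Municipal property tax — $1,786.92 × 2 = $3,573.84 per year
City property tax — $616.80 per year
Total annual escrow = $345.96 + $3,573.84 + $616.80 = $4,536.60
Base monthly escrow = $4,536.60 ÷ 12 = $378.05
Shortage spread = $222.00 ÷ 12 = $18.50/mo
New monthly escrow = $378.05 + $18.50 = $396.55

$396.55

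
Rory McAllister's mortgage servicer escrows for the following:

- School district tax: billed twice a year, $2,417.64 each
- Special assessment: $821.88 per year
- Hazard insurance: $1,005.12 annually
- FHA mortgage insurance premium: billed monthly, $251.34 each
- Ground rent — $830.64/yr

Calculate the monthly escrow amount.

$875.75

School district tax = $2,417.64 × 2 = $4,835.28
Special assessment = $821.88
Hazard insurance = $1,005.12
FHA mortgage insurance premium = $251.34 × 12 = $3,016.08
Ground rent = $830.64
Total annual escrow = $4,835.28 + $821.88 + $1,005.12 + $3,016.08 + $830.64 = $10,509.00
Per month = $10,509.00 ÷ 12 = $875.75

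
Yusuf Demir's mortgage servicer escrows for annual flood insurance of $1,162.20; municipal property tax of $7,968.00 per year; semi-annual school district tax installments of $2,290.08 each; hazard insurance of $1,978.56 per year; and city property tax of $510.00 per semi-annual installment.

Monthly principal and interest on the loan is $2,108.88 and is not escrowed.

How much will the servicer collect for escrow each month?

$1,392.41

Flood insurance: $1,162.20
Municipal property tax: $7,968.00
School district tax: $2,290.08 × 2 = $4,580.16
Hazard insurance: $1,978.56
City property tax: $510.00 × 2 = $1,020.00
Total per year = $1,162.20 + $7,968.00 + $4,580.16 + $1,978.56 + $1,020.00 = $16,708.92
Per month = $16,708.92 / 12 = $1,392.41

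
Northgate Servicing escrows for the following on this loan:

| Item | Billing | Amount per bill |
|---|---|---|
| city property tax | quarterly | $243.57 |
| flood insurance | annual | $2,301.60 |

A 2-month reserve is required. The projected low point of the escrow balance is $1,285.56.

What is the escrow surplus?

$739.58

City property tax: $243.57 × 4 = $974.28 per year
Flood insurance: $2,301.60 per year
Total per year = $3,275.88
Monthly = $3,275.88 ÷ 12 = $272.99
Required reserve = 2 × $272.99 = $545.98
Surplus = $1,285.56 − $545.98 = $739.58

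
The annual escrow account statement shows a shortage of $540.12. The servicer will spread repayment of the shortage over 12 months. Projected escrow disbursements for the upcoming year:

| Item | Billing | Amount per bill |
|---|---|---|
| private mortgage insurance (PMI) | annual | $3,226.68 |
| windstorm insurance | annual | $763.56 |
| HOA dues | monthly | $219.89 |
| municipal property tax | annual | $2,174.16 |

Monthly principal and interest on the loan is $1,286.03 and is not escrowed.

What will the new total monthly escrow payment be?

Private mortgage insurance (PMI) = $3,226.68/yr
Windstorm insurance = $763.56/yr
HOA dues = $219.89 × 12 = $2,638.68/yr
Municipal property tax = $2,174.16/yr
Annual escrow total = $3,226.68 + $763.56 + $2,638.68 + $2,174.16 = $8,803.08
Monthly = $8,803.08 / 12 = $733.59
Monthly shortage recovery: $540.12 ÷ 12 = $45.01
New monthly escrow = $733.59 + $45.01 = $778.60

$778.60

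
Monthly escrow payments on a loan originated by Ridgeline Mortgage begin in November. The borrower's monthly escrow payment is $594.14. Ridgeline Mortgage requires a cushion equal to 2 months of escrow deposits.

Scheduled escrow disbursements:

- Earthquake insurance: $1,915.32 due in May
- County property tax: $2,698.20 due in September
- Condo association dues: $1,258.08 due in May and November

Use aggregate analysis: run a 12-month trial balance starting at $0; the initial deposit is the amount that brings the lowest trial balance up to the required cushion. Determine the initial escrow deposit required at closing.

Cushion = 2 × $594.14 = $1,188.28
Trial balance (start $0, +$594.14 each month, − disbursements):
  Nov: +$594.14 − $1,258.08 → -$663.94
  Dec: +$594.14 → -$69.80
  Jan: +$594.14 → $524.34
  Feb: +$594.14 → $1,118.48
  Mar: +$594.14 → $1,712.62
  Apr: +$594.14 → $2,306.76
  May: +$594.14 − $3,173.40 → -$272.50
  Jun: +$594.14 → $321.64
  Jul: +$594.14 → $915.78
  Aug: +$594.14 → $1,509.92
  Sep: +$594.14 − $2,698.20 → -$594.14
  Oct: +$594.14 → $0.00
Lowest trial balance = -$663.94 (Nov)
Initial deposit = cushion − low point = $1,188.28 − (-$663.94) = $1,852.22

$1,852.22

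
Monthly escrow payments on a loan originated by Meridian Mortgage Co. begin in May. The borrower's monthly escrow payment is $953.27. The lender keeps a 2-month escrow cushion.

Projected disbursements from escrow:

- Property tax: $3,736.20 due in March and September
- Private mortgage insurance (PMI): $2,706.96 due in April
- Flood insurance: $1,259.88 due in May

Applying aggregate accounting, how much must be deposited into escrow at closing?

$2,213.15

Cushion = 2 × $953.27 = $1,906.54
Trial balance (start $0, +$953.27 each month, − disbursements):
  May: +$953.27 − $1,259.88 → -$306.61
  Jun: +$953.27 → $646.66
  Jul: +$953.27 → $1,599.93
  Aug: +$953.27 → $2,553.20
  Sep: +$953.27 − $3,736.20 → -$229.73
  Oct: +$953.27 → $723.54
  Nov: +$953.27 → $1,676.81
  Dec: +$953.27 → $2,630.08
  Jan: +$953.27 → $3,583.35
  Feb: +$953.27 → $4,536.62
  Mar: +$953.27 − $3,736.20 → $1,753.69
  Apr: +$953.27 − $2,706.96 → $0.00
Lowest trial balance = -$306.61 (May)
Initial deposit = cushion − low point = $1,906.54 − (-$306.61) = $2,213.15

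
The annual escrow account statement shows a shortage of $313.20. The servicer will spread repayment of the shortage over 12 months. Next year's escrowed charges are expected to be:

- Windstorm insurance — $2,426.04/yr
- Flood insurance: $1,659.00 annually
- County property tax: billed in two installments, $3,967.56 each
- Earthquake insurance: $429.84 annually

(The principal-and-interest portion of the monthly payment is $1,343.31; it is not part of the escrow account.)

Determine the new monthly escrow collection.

Windstorm insurance: $2,426.04 annually
Flood insurance: $1,659.00 annually
County property tax: $3,967.56 × 2 = $7,935.12 annually
Earthquake insurance: $429.84 annually
Total per year = $2,426.04 + $1,659.00 + $7,935.12 + $429.84 = $12,450.00
Monthly escrow = $12,450.00 / 12 = $1,037.50
Shortage spread = $313.20 ÷ 12 = $26.10/mo
New monthly escrow = $1,037.50 + $26.10 = $1,063.60

$1,063.60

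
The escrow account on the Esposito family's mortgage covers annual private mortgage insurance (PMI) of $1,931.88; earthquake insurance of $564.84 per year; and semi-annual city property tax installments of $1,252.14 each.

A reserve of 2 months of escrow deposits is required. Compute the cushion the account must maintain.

Private mortgage insurance (PMI) — $1,931.88
Earthquake insurance — $564.84
City property tax — $1,252.14 × 2 = $2,504.28
Combined annual = $5,001.00
Base monthly escrow = $5,001.00 / 12 = $416.75
Cushion = 2 × $416.75 = $833.50

$833.50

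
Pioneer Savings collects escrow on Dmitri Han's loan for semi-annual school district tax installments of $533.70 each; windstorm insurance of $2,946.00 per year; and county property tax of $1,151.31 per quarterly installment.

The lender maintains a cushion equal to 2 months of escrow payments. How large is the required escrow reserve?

School district tax: $533.70 × 2 = $1,067.40/yr
Windstorm insurance: $2,946.00/yr
County property tax: $1,151.31 × 4 = $4,605.24/yr
Total annual escrow = $1,067.40 + $2,946.00 + $4,605.24 = $8,618.64
Monthly escrow = $8,618.64 / 12 = $718.22
Cushion = 2 × $718.22 = $1,436.44

$1,436.44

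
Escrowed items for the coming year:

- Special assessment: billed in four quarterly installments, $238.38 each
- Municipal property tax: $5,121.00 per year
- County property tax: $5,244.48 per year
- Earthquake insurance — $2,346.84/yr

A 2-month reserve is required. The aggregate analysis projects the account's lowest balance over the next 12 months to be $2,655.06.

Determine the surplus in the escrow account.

$377.42

Special assessment: $238.38 × 4 = $953.52 annually
Municipal property tax: $5,121.00 annually
County property tax: $5,244.48 annually
Earthquake insurance: $2,346.84 annually
Total per year = $953.52 + $5,121.00 + $5,244.48 + $2,346.84 = $13,665.84
Base monthly escrow = $13,665.84 / 12 = $1,138.82
Cushion = 2 × $1,138.82 = $2,277.64
Surplus = $2,655.06 − $2,277.64 = $377.42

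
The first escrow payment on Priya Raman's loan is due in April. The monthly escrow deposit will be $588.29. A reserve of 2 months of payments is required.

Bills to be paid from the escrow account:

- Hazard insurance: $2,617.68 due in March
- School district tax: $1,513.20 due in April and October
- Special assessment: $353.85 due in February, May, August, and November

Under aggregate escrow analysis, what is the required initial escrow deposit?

$2,101.49

Cushion = 2 × $588.29 = $1,176.58
Trial balance (start $0, +$588.29 each month, − disbursements):
  Apr: +$588.29 − $1,513.20 → -$924.91
  May: +$588.29 − $353.85 → -$690.47
  Jun: +$588.29 → -$102.18
  Jul: +$588.29 → $486.11
  Aug: +$588.29 − $353.85 → $720.55
  Sep: +$588.29 → $1,308.84
  Oct: +$588.29 − $1,513.20 → $383.93
  Nov: +$588.29 − $353.85 → $618.37
  Dec: +$588.29 → $1,206.66
  Jan: +$588.29 → $1,794.95
  Feb: +$588.29 − $353.85 → $2,029.39
  Mar: +$588.29 − $2,617.68 → $0.00
Lowest trial balance = -$924.91 (Apr)
Initial deposit = cushion − low point = $1,176.58 − (-$924.91) = $2,101.49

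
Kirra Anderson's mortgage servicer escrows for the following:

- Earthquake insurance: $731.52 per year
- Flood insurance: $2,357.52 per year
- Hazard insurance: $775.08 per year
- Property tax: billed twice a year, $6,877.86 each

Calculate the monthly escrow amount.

Earthquake insurance: $731.52/yr
Flood insurance: $2,357.52/yr
Hazard insurance: $775.08/yr
Property tax: $6,877.86 × 2 = $13,755.72/yr
Total per year = $17,619.84
Monthly escrow = $17,619.84 ÷ 12 = $1,468.32

$1,468.32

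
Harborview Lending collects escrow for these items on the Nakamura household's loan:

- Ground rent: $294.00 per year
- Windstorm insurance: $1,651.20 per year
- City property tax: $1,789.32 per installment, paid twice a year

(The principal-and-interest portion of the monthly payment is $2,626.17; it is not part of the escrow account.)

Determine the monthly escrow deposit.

Ground rent = $294.00 annually
Windstorm insurance = $1,651.20 annually
City property tax = $1,789.32 × 2 = $3,578.64 annually
Combined annual = $294.00 + $1,651.20 + $3,578.64 = $5,523.84
Base monthly escrow = $5,523.84 ÷ 12 = $460.32

$460.32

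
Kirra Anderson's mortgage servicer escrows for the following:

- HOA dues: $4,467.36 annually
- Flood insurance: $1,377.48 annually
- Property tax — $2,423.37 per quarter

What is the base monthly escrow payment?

$1,294.86

HOA dues: $4,467.36
Flood insurance: $1,377.48
Property tax: $2,423.37 × 4 = $9,693.48
Annual escrow total = $15,538.32
Monthly = $15,538.32 / 12 = $1,294.86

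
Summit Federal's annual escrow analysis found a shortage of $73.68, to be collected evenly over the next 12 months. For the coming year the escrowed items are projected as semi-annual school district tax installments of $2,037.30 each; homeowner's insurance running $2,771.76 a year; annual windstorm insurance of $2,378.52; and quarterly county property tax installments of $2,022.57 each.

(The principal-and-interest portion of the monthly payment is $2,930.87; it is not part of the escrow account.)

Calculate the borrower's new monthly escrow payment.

School district tax — $2,037.30 × 2 = $4,074.60/yr
Homeowner's insurance — $2,771.76/yr
Windstorm insurance — $2,378.52/yr
County property tax — $2,022.57 × 4 = $8,090.28/yr
Combined annual = $4,074.60 + $2,771.76 + $2,378.52 + $8,090.28 = $17,315.16
Monthly = $17,315.16 ÷ 12 = $1,442.93
Shortage per month = $73.68 / 12 = $6.14
New monthly escrow = $1,442.93 + $6.14 = $1,449.07

$1,449.07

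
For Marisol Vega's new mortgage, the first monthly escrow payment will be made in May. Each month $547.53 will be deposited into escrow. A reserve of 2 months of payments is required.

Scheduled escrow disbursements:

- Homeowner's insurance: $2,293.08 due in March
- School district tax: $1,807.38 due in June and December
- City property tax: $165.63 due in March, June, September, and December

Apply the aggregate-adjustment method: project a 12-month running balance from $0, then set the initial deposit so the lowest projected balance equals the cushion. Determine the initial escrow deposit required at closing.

$1,973.01

Cushion = 2 × $547.53 = $1,095.06
Trial balance (start $0, +$547.53 each month, − disbursements):
  May: +$547.53 → $547.53
  Jun: +$547.53 − $1,973.01 → -$877.95
  Jul: +$547.53 → -$330.42
  Aug: +$547.53 → $217.11
  Sep: +$547.53 − $165.63 → $599.01
  Oct: +$547.53 → $1,146.54
  Nov: +$547.53 → $1,694.07
  Dec: +$547.53 − $1,973.01 → $268.59
  Jan: +$547.53 → $816.12
  Feb: +$547.53 → $1,363.65
  Mar: +$547.53 − $2,458.71 → -$547.53
  Apr: +$547.53 → $0.00
Lowest trial balance = -$877.95 (Jun)
Initial deposit = cushion − low point = $1,095.06 − (-$877.95) = $1,973.01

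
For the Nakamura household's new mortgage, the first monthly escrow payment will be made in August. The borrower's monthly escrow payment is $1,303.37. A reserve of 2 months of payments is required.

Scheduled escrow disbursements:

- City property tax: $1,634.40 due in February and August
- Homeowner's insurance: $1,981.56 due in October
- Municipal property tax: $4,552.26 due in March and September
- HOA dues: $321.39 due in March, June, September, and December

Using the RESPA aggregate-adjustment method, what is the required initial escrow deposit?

Cushion = 2 × $1,303.37 = $2,606.74
Trial balance (start $0, +$1,303.37 each month, − disbursements):
  Aug: +$1,303.37 − $1,634.40 → -$331.03
  Sep: +$1,303.37 − $4,873.65 → -$3,901.31
  Oct: +$1,303.37 − $1,981.56 → -$4,579.50
  Nov: +$1,303.37 → -$3,276.13
  Dec: +$1,303.37 − $321.39 → -$2,294.15
  Jan: +$1,303.37 → -$990.78
  Feb: +$1,303.37 − $1,634.40 → -$1,321.81
  Mar: +$1,303.37 − $4,873.65 → -$4,892.09
  Apr: +$1,303.37 → -$3,588.72
  May: +$1,303.37 → -$2,285.35
  Jun: +$1,303.37 − $321.39 → -$1,303.37
  Jul: +$1,303.37 → $0.00
Lowest trial balance = -$4,892.09 (Mar)
Initial deposit = cushion − low point = $2,606.74 − (-$4,892.09) = $7,498.83

$7,498.83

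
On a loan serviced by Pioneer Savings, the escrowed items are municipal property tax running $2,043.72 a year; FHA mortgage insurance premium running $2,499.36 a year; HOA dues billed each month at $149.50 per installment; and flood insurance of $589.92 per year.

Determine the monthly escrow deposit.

$577.25

Municipal property tax — $2,043.72 annually
FHA mortgage insurance premium — $2,499.36 annually
HOA dues — $149.50 × 12 = $1,794.00 annually
Flood insurance — $589.92 annually
Total annual escrow = $2,043.72 + $2,499.36 + $1,794.00 + $589.92 = $6,927.00
Monthly = $6,927.00 / 12 = $577.25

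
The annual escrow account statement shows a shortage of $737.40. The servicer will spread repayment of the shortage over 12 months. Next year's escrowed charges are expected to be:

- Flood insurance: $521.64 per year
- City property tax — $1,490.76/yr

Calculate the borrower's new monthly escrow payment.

Flood insurance: $521.64 per year
City property tax: $1,490.76 per year
Total annual escrow = $2,012.40
Monthly escrow = $2,012.40 ÷ 12 = $167.70
Monthly shortage recovery: $737.40 / 12 = $61.45
Adjusted monthly = $167.70 + $61.45 = $229.15

$229.15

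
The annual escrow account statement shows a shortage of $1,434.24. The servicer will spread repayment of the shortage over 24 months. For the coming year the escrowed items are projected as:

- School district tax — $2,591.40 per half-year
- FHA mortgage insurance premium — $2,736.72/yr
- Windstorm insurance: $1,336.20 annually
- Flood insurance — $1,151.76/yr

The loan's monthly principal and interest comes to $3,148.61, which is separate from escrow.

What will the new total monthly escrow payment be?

School district tax: $2,591.40 × 2 = $5,182.80/yr
FHA mortgage insurance premium: $2,736.72/yr
Windstorm insurance: $1,336.20/yr
Flood insurance: $1,151.76/yr
Total per year = $5,182.80 + $2,736.72 + $1,336.20 + $1,151.76 = $10,407.48
Monthly escrow = $10,407.48 ÷ 12 = $867.29
Monthly shortage recovery: $1,434.24 ÷ 24 = $59.76
New monthly escrow = $867.29 + $59.76 = $927.05

$927.05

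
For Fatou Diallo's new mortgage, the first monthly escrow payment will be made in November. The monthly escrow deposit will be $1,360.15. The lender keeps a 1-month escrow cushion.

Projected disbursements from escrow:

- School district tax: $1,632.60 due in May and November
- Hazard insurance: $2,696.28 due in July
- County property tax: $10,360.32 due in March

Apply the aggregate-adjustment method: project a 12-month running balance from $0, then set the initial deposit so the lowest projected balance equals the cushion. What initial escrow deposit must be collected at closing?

$6,552.32

Cushion = 1 × $1,360.15 = $1,360.15
Trial balance (start $0, +$1,360.15 each month, − disbursements):
  Nov: +$1,360.15 − $1,632.60 → -$272.45
  Dec: +$1,360.15 → $1,087.70
  Jan: +$1,360.15 → $2,447.85
  Feb: +$1,360.15 → $3,808.00
  Mar: +$1,360.15 − $10,360.32 → -$5,192.17
  Apr: +$1,360.15 → -$3,832.02
  May: +$1,360.15 − $1,632.60 → -$4,104.47
  Jun: +$1,360.15 → -$2,744.32
  Jul: +$1,360.15 − $2,696.28 → -$4,080.45
  Aug: +$1,360.15 → -$2,720.30
  Sep: +$1,360.15 → -$1,360.15
  Oct: +$1,360.15 → $0.00
Lowest trial balance = -$5,192.17 (Mar)
Initial deposit = cushion − low point = $1,360.15 − (-$5,192.17) = $6,552.32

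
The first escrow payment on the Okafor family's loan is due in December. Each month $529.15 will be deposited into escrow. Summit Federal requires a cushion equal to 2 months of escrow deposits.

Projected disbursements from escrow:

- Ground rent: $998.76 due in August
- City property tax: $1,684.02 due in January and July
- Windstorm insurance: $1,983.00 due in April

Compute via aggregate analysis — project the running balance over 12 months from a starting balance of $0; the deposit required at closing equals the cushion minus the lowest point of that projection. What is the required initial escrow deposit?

$2,645.75

Cushion = 2 × $529.15 = $1,058.30
Trial balance (start $0, +$529.15 each month, − disbursements):
  Dec: +$529.15 → $529.15
  Jan: +$529.15 − $1,684.02 → -$625.72
  Feb: +$529.15 → -$96.57
  Mar: +$529.15 → $432.58
  Apr: +$529.15 − $1,983.00 → -$1,021.27
  May: +$529.15 → -$492.12
  Jun: +$529.15 → $37.03
  Jul: +$529.15 − $1,684.02 → -$1,117.84
  Aug: +$529.15 − $998.76 → -$1,587.45
  Sep: +$529.15 → -$1,058.30
  Oct: +$529.15 → -$529.15
  Nov: +$529.15 → $0.00
Lowest trial balance = -$1,587.45 (Aug)
Initial deposit = cushion − low point = $1,058.30 − (-$1,587.45) = $2,645.75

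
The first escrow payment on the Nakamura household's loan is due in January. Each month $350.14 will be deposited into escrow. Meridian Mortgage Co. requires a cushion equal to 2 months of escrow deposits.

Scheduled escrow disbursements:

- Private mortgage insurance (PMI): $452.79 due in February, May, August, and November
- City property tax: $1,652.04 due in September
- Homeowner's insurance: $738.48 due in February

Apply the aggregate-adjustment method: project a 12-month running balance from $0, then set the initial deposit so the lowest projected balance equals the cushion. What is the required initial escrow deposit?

$1,297.91

Cushion = 2 × $350.14 = $700.28
Trial balance (start $0, +$350.14 each month, − disbursements):
  Jan: +$350.14 → $350.14
  Feb: +$350.14 − $1,191.27 → -$490.99
  Mar: +$350.14 → -$140.85
  Apr: +$350.14 → $209.29
  May: +$350.14 − $452.79 → $106.64
  Jun: +$350.14 → $456.78
  Jul: +$350.14 → $806.92
  Aug: +$350.14 − $452.79 → $704.27
  Sep: +$350.14 − $1,652.04 → -$597.63
  Oct: +$350.14 → -$247.49
  Nov: +$350.14 − $452.79 → -$350.14
  Dec: +$350.14 → $0.00
Lowest trial balance = -$597.63 (Sep)
Initial deposit = cushion − low point = $700.28 − (-$597.63) = $1,297.91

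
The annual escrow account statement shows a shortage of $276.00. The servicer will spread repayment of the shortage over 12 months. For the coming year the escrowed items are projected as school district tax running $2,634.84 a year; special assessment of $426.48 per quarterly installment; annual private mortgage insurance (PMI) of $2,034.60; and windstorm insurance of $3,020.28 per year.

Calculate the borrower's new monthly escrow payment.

$805.97

School district tax — $2,634.84
Special assessment — $426.48 × 4 = $1,705.92
Private mortgage insurance (PMI) — $2,034.60
Windstorm insurance — $3,020.28
Total annual escrow = $2,634.84 + $1,705.92 + $2,034.60 + $3,020.28 = $9,395.64
Monthly escrow = $9,395.64 / 12 = $782.97
Shortage per month = $276.00 / 12 = $23.00
Adjusted monthly = $782.97 + $23.00 = $805.97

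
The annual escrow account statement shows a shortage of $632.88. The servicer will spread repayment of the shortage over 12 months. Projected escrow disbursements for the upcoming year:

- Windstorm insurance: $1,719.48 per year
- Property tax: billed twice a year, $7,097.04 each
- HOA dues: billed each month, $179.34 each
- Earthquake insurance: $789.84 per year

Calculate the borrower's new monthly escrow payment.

Windstorm insurance — $1,719.48/yr
Property tax — $7,097.04 × 2 = $14,194.08/yr
HOA dues — $179.34 × 12 = $2,152.08/yr
Earthquake insurance — $789.84/yr
Yearly total = $18,855.48
Monthly = $18,855.48 ÷ 12 = $1,571.29
Shortage per month = $632.88 ÷ 12 = $52.74
Adjusted monthly = $1,571.29 + $52.74 = $1,624.03

$1,624.03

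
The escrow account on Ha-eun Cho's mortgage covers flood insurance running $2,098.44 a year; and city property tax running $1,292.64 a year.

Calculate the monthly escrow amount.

$282.59

Flood insurance = $2,098.44 annually
City property tax = $1,292.64 annually
Combined annual = $2,098.44 + $1,292.64 = $3,391.08
Per month = $3,391.08 / 12 = $282.59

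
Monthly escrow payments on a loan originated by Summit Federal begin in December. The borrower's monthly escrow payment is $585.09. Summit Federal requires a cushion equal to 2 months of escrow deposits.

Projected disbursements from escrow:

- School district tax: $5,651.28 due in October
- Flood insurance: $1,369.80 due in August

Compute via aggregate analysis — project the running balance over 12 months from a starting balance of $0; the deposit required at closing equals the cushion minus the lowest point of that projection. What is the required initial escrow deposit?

$1,755.27

Cushion = 2 × $585.09 = $1,170.18
Trial balance (start $0, +$585.09 each month, − disbursements):
  Dec: +$585.09 → $585.09
  Jan: +$585.09 → $1,170.18
  Feb: +$585.09 → $1,755.27
  Mar: +$585.09 → $2,340.36
  Apr: +$585.09 → $2,925.45
  May: +$585.09 → $3,510.54
  Jun: +$585.09 → $4,095.63
  Jul: +$585.09 → $4,680.72
  Aug: +$585.09 − $1,369.80 → $3,896.01
  Sep: +$585.09 → $4,481.10
  Oct: +$585.09 − $5,651.28 → -$585.09
  Nov: +$585.09 → $0.00
Lowest trial balance = -$585.09 (Oct)
Initial deposit = cushion − low point = $1,170.18 − (-$585.09) = $1,755.27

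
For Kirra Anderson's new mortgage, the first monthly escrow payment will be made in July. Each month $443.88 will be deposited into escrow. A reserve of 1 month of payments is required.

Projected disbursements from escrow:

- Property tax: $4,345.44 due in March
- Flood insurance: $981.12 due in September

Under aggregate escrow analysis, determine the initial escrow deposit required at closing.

Cushion = 1 × $443.88 = $443.88
Trial balance (start $0, +$443.88 each month, − disbursements):
  Jul: +$443.88 → $443.88
  Aug: +$443.88 → $887.76
  Sep: +$443.88 − $981.12 → $350.52
  Oct: +$443.88 → $794.40
  Nov: +$443.88 → $1,238.28
  Dec: +$443.88 → $1,682.16
  Jan: +$443.88 → $2,126.04
  Feb: +$443.88 → $2,569.92
  Mar: +$443.88 − $4,345.44 → -$1,331.64
  Apr: +$443.88 → -$887.76
  May: +$443.88 → -$443.88
  Jun: +$443.88 → $0.00
Lowest trial balance = -$1,331.64 (Mar)
Initial deposit = cushion − low point = $443.88 − (-$1,331.64) = $1,775.52

$1,775.52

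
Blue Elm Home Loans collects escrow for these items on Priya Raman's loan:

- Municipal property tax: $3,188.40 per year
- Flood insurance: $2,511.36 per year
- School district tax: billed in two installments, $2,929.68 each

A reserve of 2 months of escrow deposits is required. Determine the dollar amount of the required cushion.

Municipal property tax — $3,188.40 annually
Flood insurance — $2,511.36 annually
School district tax — $2,929.68 × 2 = $5,859.36 annually
Yearly total = $11,559.12
Base monthly escrow = $11,559.12 ÷ 12 = $963.26
Reserve = 2 × $963.26 = $1,926.52

$1,926.52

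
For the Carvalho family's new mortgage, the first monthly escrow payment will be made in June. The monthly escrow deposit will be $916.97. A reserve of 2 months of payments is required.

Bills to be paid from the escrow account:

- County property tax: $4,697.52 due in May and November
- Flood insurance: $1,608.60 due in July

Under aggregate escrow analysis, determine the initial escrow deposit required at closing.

Cushion = 2 × $916.97 = $1,833.94
Trial balance (start $0, +$916.97 each month, − disbursements):
  Jun: +$916.97 → $916.97
  Jul: +$916.97 − $1,608.60 → $225.34
  Aug: +$916.97 → $1,142.31
  Sep: +$916.97 → $2,059.28
  Oct: +$916.97 → $2,976.25
  Nov: +$916.97 − $4,697.52 → -$804.30
  Dec: +$916.97 → $112.67
  Jan: +$916.97 → $1,029.64
  Feb: +$916.97 → $1,946.61
  Mar: +$916.97 → $2,863.58
  Apr: +$916.97 → $3,780.55
  May: +$916.97 − $4,697.52 → $0.00
Lowest trial balance = -$804.30 (Nov)
Initial deposit = cushion − low point = $1,833.94 − (-$804.30) = $2,638.24

$2,638.24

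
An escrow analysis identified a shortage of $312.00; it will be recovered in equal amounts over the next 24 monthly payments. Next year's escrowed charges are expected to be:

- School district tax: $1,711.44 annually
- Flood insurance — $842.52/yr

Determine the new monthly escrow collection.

$225.83

School district tax = $1,711.44 annually
Flood insurance = $842.52 annually
Combined annual = $2,553.96
Monthly escrow = $2,553.96 / 12 = $212.83
Monthly shortage recovery: $312.00 / 24 = $13.00
Adjusted monthly = $212.83 + $13.00 = $225.83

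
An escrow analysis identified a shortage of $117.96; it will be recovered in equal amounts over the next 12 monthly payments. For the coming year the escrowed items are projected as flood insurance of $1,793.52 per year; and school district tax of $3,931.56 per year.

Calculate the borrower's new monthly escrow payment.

Flood insurance = $1,793.52 annually
School district tax = $3,931.56 annually
Total per year = $1,793.52 + $3,931.56 = $5,725.08
Monthly escrow = $5,725.08 ÷ 12 = $477.09
Shortage spread = $117.96 ÷ 12 = $9.83/mo
Adjusted monthly = $477.09 + $9.83 = $486.92

$486.92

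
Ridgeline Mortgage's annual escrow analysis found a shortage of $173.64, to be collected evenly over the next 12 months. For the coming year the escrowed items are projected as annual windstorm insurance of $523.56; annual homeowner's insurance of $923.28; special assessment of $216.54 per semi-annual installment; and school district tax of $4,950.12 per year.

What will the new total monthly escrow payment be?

Windstorm insurance: $523.56/yr
Homeowner's insurance: $923.28/yr
Special assessment: $216.54 × 2 = $433.08/yr
School district tax: $4,950.12/yr
Annual escrow total = $523.56 + $923.28 + $433.08 + $4,950.12 = $6,830.04
Monthly escrow = $6,830.04 / 12 = $569.17
Shortage spread = $173.64 / 12 = $14.47/mo
New monthly escrow = $569.17 + $14.47 = $583.64

$583.64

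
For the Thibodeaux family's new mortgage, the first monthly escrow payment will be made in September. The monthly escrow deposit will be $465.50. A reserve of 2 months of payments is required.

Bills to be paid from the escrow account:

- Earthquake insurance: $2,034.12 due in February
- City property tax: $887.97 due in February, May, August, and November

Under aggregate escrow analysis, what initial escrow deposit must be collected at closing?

$1,948.06

Cushion = 2 × $465.50 = $931.00
Trial balance (start $0, +$465.50 each month, − disbursements):
  Sep: +$465.50 → $465.50
  Oct: +$465.50 → $931.00
  Nov: +$465.50 − $887.97 → $508.53
  Dec: +$465.50 → $974.03
  Jan: +$465.50 → $1,439.53
  Feb: +$465.50 − $2,922.09 → -$1,017.06
  Mar: +$465.50 → -$551.56
  Apr: +$465.50 → -$86.06
  May: +$465.50 − $887.97 → -$508.53
  Jun: +$465.50 → -$43.03
  Jul: +$465.50 → $422.47
  Aug: +$465.50 − $887.97 → $0.00
Lowest trial balance = -$1,017.06 (Feb)
Initial deposit = cushion − low point = $931.00 − (-$1,017.06) = $1,948.06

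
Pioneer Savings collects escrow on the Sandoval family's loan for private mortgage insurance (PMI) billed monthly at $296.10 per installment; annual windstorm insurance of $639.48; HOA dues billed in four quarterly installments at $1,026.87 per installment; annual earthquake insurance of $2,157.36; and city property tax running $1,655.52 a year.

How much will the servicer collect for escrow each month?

Private mortgage insurance (PMI) = $296.10 × 12 = $3,553.20/yr
Windstorm insurance = $639.48/yr
HOA dues = $1,026.87 × 4 = $4,107.48/yr
Earthquake insurance = $2,157.36/yr
City property tax = $1,655.52/yr
Total annual escrow = $3,553.20 + $639.48 + $4,107.48 + $2,157.36 + $1,655.52 = $12,113.04
Base monthly escrow = $12,113.04 ÷ 12 = $1,009.42

$1,009.42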